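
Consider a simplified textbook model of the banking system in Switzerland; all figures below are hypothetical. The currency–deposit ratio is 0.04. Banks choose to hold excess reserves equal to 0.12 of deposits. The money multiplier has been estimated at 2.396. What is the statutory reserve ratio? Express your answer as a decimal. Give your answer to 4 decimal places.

Using m = 2.396. Since m = (1 + c)/(c + rr + e), the denominator satisfies c + rr + e = (1 + c)/m = (1 + 0.04) / 2.396 ≈ 0.434057.
With c = 0.04 and e = 0.12, the statutory reserve ratio is 0.434057 − 0.04 − 0.12 = 0.274057.

0.2741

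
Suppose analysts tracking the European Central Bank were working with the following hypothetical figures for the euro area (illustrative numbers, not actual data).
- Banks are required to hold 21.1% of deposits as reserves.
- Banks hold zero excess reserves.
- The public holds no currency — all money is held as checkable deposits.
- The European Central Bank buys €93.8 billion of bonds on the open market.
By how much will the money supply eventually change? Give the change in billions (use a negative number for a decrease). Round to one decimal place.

€444.5 billion

The simple money multiplier is m = 1/rr = 1/0.211 ≈ 4.7393.
An open-market purchase increases the monetary base by 93.8 billion, so ΔM = m × ΔMB = 4.7393 × 93.8 ≈ 444.5463 billion.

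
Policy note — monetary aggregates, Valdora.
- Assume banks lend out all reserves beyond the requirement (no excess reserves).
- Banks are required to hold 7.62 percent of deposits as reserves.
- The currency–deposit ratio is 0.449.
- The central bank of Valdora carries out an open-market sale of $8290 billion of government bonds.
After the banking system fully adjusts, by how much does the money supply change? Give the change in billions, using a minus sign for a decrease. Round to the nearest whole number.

The money multiplier is m = (1 + c) / (rr + c) = (1 + 0.449) / (0.0762 + 0.449) ≈ 2.75895.
The sale removes 8290 billion of base, so ΔM = m × ΔMB = 2.75895 × (−8290) = -22871.6955 billion.

-22872 billion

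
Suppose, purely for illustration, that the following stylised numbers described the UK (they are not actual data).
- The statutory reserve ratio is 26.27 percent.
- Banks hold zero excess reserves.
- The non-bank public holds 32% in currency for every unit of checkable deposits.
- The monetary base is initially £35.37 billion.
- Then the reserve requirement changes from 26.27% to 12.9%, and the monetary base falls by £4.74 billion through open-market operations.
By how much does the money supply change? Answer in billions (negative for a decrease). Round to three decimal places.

£9.924 billion

Before: m₁ = (1 + 0.32) / (0.2627 + 0.32) ≈ 2.265317, MB₁ = 35.37, so M₁ = 2.265317 × 35.37 ≈ 80.1243 billion.
After: m₂ = (1 + 0.32) / (0.129 + 0.32) ≈ 2.939866, MB₂ = 35.37 − 4.74 = 30.63, so M₂ = 2.939866 × 30.63 ≈ 90.0481 billion.
ΔM = M₂ − M₁ = 90.0481 − 80.1243 = 9.9238 billion.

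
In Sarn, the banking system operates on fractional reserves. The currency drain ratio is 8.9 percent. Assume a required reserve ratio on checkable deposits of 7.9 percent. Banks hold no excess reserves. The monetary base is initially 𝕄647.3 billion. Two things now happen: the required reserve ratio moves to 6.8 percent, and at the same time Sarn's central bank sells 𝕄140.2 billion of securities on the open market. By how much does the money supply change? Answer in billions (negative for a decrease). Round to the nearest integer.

-678 billion

Before: m₁ = (1 + 0.089) / (0.079 + 0.089) ≈ 6.4821, MB₁ = 647.3, so M₁ = 6.4821 × 647.3 ≈ 4195.8633 billion.
After: m₂ = (1 + 0.089) / (0.068 + 0.089) ≈ 6.9363, MB₂ = 647.3 − 140.2 = 507.1, so M₂ = 6.9363 × 507.1 ≈ 3517.3977 billion.
ΔM = M₂ − M₁ = 3517.3977 − 4195.8633 = -678.4656 billion.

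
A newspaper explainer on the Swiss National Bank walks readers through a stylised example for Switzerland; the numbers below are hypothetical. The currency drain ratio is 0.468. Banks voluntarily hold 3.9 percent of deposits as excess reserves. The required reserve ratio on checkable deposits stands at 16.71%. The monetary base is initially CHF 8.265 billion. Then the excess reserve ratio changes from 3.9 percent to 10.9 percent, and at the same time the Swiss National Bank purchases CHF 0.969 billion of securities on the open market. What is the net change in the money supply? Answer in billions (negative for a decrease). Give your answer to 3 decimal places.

CHF 0.218 billion

Before: m₁ = (1 + 0.468) / (0.1671 + 0.039 + 0.468) ≈ 2.17772, MB₁ = 8.265, so M₁ = 2.17772 × 8.265 ≈ 17.9989 billion.
After: m₂ = (1 + 0.468) / (0.1671 + 0.109 + 0.468) ≈ 1.97285, MB₂ = 8.265 + 0.969 = 9.234, so M₂ = 1.97285 × 9.234 ≈ 18.2173 billion.
ΔM = M₂ − M₁ = 18.2173 − 17.9989 = 0.2184 billion.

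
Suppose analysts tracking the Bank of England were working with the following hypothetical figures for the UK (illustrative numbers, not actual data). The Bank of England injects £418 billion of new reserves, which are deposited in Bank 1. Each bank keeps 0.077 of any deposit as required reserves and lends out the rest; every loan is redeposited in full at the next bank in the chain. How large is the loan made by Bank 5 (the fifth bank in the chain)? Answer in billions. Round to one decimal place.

Each bank lends a fraction (1 − rr) = 0.9230 of the deposit it receives, so Bank 5 receives 418·0.9230^4 and lends 418·0.9230^5 ≈ 280.0173 billion.

£280.0 billion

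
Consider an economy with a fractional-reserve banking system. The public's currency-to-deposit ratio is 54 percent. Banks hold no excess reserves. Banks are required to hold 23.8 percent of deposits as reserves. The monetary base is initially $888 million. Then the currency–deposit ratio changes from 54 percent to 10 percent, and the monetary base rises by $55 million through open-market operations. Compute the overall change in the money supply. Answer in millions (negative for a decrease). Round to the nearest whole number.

Before: m₁ = (1 + 0.54) / (0.238 + 0.54) ≈ 1.9794, MB₁ = 888, so M₁ = 1.9794 × 888 = 1757.7072 million.
After: m₂ = (1 + 0.1) / (0.238 + 0.1) ≈ 3.2544, MB₂ = 888 + 55 = 943, so M₂ = 3.2544 × 943 = 3068.8992 million.
ΔM = M₂ − M₁ = 3068.8992 − 1757.7072 = 1311.192 million.

$1311 million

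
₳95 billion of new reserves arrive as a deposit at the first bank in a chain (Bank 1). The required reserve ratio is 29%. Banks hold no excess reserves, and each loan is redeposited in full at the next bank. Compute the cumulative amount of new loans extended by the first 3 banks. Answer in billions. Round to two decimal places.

₳149.34 billion

Bank i lends (1 − rr)^i of the original deposit: Bank 1 lends 95·0.7100 = 67.4500, Bank 2 lends 95·0.7100² = 47.8895, and so on.
Summing a geometric series: total = 95·[0.7100·(1 − 0.7100^3) / (1 − 0.7100)] ≈ 149.3410 billion.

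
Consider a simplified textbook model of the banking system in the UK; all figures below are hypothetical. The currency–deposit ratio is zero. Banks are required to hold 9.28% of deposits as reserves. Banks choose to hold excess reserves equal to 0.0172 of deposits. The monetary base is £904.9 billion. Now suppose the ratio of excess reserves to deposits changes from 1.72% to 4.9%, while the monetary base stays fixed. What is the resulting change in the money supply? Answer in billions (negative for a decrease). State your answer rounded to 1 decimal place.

-1844.8 billion

Initially m₁ = 1 / (0.0928 + 0.0172) ≈ 9.09091, so M₁ = 9.09091 × 904.9 ≈ 8226.3645 billion.
After the change m₂ = 1 / (0.0928 + 0.049) ≈ 7.05219, so M₂ = 7.05219 × 904.9 ≈ 6381.5267 billion.
ΔM = M₂ − M₁ = 6381.5267 − 8226.3645 = -1844.8378 billion.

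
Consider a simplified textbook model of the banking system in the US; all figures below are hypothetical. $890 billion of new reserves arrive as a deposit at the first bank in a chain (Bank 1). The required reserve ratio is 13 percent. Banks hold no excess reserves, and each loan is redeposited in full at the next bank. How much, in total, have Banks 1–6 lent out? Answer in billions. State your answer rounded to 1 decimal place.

$3373.4 billion

Bank i lends (1 − rr)^i of the original deposit: Bank 1 lends 890·0.8700 = 774.3000, Bank 2 lends 890·0.8700² = 673.6410, and so on.
Summing a geometric series: total = 890·[0.8700·(1 − 0.8700^6) / (1 − 0.8700)] ≈ 3373.4095 billion.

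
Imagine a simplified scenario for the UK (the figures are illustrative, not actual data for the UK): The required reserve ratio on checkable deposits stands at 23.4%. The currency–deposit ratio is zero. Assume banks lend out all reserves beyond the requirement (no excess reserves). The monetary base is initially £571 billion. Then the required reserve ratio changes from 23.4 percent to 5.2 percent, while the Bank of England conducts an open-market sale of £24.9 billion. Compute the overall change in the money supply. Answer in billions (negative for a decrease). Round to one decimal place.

Before: m₁ = 1 / (0.234) ≈ 4.27350, MB₁ = 571, so M₁ = 4.27350 × 571 = 2440.1685 billion.
After: m₂ = 1 / (0.052) ≈ 19.23077, MB₂ = 571 − 24.9 = 546.1, so M₂ = 19.23077 × 546.1 ≈ 10501.9235 billion.
ΔM = M₂ − M₁ = 10501.9235 − 2440.1685 = 8061.755 billion.

£8061.8 billion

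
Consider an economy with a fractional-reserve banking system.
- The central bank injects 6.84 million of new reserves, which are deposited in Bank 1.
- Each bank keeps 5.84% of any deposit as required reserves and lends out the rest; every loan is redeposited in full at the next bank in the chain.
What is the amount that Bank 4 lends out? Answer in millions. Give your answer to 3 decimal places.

5.377 million

Each bank lends a fraction (1 − rr) = 0.9416 of the deposit it receives, so Bank 4 receives 6.84·0.9416^3 and lends 6.84·0.9416^4 ≈ 5.3768 million.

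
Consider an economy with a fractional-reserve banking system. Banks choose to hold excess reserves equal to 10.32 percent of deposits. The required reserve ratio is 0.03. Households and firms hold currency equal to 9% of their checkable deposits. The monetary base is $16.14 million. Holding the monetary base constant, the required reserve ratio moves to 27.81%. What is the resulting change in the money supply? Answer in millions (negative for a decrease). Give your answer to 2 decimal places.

Initially m₁ = (1 + 0.09) / (0.03 + 0.1032 + 0.09) ≈ 4.88351, so M₁ = 4.88351 × 16.14 ≈ 78.8199 million.
After the change m₂ = (1 + 0.09) / (0.2781 + 0.1032 + 0.09) ≈ 2.31275, so M₂ = 2.31275 × 16.14 ≈ 37.3278 million.
ΔM = M₂ − M₁ = 37.3278 − 78.8199 = -41.4921 million.

-41.49 million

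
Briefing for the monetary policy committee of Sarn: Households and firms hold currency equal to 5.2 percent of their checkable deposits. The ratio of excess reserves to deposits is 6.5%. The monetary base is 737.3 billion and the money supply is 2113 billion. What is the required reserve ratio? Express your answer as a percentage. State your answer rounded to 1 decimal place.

25.0%

Using m = M/MB = 2113/737.3 ≈ 2.865862. Since m = (1 + c)/(c + rr + e), the denominator satisfies c + rr + e = (1 + c)/m = (1 + 0.052) / 2.865862 ≈ 0.367080.
With c = 0.052 and e = 0.065, the required reserve ratio is 0.367080 − 0.052 − 0.065 = 0.25008.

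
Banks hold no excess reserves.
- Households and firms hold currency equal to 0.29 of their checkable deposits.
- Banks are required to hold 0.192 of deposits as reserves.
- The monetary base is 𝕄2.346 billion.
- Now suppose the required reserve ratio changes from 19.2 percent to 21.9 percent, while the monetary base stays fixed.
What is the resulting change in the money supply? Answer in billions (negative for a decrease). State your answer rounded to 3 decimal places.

Initially m₁ = (1 + 0.29) / (0.192 + 0.29) ≈ 2.67635, so M₁ = 2.67635 × 2.346 ≈ 6.2787 billion.
After the change m₂ = (1 + 0.29) / (0.219 + 0.29) ≈ 2.53438, so M₂ = 2.53438 × 2.346 ≈ 5.9457 billion.
ΔM = M₂ − M₁ = 5.9457 − 6.2787 = -0.333 billion.

-0.333 billion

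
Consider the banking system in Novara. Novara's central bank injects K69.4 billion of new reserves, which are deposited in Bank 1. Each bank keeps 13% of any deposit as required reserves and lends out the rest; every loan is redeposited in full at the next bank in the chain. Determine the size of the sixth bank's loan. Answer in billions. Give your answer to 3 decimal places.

Each bank lends a fraction (1 − rr) = 0.8700 of the deposit it receives, so Bank 6 receives 69.4·0.8700^5 and lends 69.4·0.8700^6 ≈ 30.0937 billion.

K30.094 billion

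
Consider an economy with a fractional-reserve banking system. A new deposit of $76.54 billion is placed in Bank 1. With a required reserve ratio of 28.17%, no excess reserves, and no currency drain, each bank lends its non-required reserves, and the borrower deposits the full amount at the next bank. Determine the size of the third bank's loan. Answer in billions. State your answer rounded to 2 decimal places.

$28.37 billion

Each bank lends a fraction (1 − rr) = 0.7183 of the deposit it receives, so Bank 3 receives 76.54·0.7183^2 and lends 76.54·0.7183^3 ≈ 28.3665 billion.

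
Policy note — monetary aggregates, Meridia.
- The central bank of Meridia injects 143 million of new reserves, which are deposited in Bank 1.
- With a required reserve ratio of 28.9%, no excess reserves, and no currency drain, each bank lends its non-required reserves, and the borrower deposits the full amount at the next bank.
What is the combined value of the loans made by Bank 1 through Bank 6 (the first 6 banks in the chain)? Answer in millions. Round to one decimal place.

Bank i lends (1 − rr)^i of the original deposit: Bank 1 lends 143·0.7110 = 101.6730, Bank 2 lends 143·0.7110² ≈ 72.2895, and so on.
Summing a geometric series: total = 143·[0.7110·(1 − 0.7110^6) / (1 − 0.7110)] ≈ 306.3606 million.

306.4 million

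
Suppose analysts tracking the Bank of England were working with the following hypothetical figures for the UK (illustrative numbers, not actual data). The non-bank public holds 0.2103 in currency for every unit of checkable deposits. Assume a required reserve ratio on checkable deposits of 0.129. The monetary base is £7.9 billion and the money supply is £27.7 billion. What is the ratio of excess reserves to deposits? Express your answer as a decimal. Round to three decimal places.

Using m = M/MB = 27.7/7.9 ≈ 3.506329. Since m = (1 + c)/(c + rr + e), the denominator satisfies c + rr + e = (1 + c)/m = (1 + 0.2103) / 3.506329 ≈ 0.345176.
With c = 0.2103 and rr = 0.129, the ratio of excess reserves to deposits is 0.345176 − 0.2103 − 0.129 = 0.005876.

0.006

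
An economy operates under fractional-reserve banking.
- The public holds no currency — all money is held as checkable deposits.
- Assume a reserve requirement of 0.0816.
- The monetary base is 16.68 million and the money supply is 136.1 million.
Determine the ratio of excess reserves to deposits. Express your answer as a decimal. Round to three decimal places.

0.041

Using m = M/MB = 136.1/16.68 ≈ 8.159472. Since m = (1 + c)/(c + rr + e), the denominator satisfies c + rr + e = (1 + c)/m = (1 + 0) / 8.159472 ≈ 0.122557.
With c = 0 and rr = 0.0816, the ratio of excess reserves to deposits is 0.122557 − 0 − 0.0816 = 0.040957.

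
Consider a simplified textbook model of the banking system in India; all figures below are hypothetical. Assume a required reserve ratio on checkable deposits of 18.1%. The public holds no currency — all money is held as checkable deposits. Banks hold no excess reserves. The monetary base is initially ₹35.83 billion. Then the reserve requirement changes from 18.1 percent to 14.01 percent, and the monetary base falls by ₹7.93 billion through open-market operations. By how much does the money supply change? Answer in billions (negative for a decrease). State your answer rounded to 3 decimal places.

₹1.188 billion

Before: m₁ = 1 / (0.181) ≈ 5.524862, MB₁ = 35.83, so M₁ = 5.524862 × 35.83 ≈ 197.9558 billion.
After: m₂ = 1 / (0.1401) ≈ 7.137759, MB₂ = 35.83 − 7.93 = 27.9, so M₂ = 7.137759 × 27.9 ≈ 199.1435 billion.
ΔM = M₂ − M₁ = 199.1435 − 197.9558 = 1.1877 billion.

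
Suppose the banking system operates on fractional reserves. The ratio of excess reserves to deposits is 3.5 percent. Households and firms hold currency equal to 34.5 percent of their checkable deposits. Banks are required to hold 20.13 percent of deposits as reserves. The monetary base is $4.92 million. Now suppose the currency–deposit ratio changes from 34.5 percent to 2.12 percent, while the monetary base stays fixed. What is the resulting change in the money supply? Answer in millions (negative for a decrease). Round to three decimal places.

$8.128 million

Initially m₁ = (1 + 0.345) / (0.2013 + 0.035 + 0.345) ≈ 2.31378, so M₁ = 2.31378 × 4.92 ≈ 11.3838 million.
After the change m₂ = (1 + 0.0212) / (0.2013 + 0.035 + 0.0212) ≈ 3.96583, so M₂ = 3.96583 × 4.92 ≈ 19.5119 million.
ΔM = M₂ − M₁ = 19.5119 − 11.3838 = 8.1281 million.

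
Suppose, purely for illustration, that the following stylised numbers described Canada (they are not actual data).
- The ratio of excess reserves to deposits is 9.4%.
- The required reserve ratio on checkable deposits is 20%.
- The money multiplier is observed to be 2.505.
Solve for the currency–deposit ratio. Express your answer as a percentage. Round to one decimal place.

17.5%

Using m = 2.505. From m = (1 + c)/(c + rr + e), rearranging gives 1 + c = m·(c + rr + e), so c·(1 − m) = m·(rr + e) − 1.
Hence c = [m·(rr + e) − 1]/(1 − m) = [2.505 × (0.2 + 0.094) − 1] / (1 − 2.505) ≈ 0.175103.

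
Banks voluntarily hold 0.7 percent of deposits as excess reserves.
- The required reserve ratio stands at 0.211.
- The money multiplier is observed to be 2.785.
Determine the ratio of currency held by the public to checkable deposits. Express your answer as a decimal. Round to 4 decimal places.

0.2201

Using m = 2.785. From m = (1 + c)/(c + rr + e), rearranging gives 1 + c = m·(c + rr + e), so c·(1 − m) = m·(rr + e) − 1.
Hence c = [m·(rr + e) − 1]/(1 − m) = [2.785 × (0.211 + 0.007) − 1] / (1 − 2.785) ≈ 0.220095.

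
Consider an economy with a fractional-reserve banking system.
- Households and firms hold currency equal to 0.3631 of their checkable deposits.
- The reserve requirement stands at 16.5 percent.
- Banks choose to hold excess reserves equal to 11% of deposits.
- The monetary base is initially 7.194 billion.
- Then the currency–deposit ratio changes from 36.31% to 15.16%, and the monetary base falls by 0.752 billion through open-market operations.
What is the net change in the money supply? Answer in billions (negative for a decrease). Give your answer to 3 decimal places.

2.022 billion

Before: m₁ = (1 + 0.3631) / (0.165 + 0.11 + 0.3631) ≈ 2.13619, MB₁ = 7.194, so M₁ = 2.13619 × 7.194 ≈ 15.3678 billion.
After: m₂ = (1 + 0.1516) / (0.165 + 0.11 + 0.1516) ≈ 2.69948, MB₂ = 7.194 − 0.752 = 6.442, so M₂ = 2.69948 × 6.442 ≈ 17.3901 billion.
ΔM = M₂ − M₁ = 17.3901 − 15.3678 = 2.0223 billion.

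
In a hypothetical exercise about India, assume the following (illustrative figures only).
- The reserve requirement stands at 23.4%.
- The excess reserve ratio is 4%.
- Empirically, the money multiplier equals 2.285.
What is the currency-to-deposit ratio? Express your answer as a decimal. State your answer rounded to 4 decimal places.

0.2910

Using m = 2.285. From m = (1 + c)/(c + rr + e), rearranging gives 1 + c = m·(c + rr + e), so c·(1 − m) = m·(rr + e) − 1.
Hence c = [m·(rr + e) − 1]/(1 − m) = [2.285 × (0.234 + 0.04) − 1] / (1 − 2.285) ≈ 0.290981.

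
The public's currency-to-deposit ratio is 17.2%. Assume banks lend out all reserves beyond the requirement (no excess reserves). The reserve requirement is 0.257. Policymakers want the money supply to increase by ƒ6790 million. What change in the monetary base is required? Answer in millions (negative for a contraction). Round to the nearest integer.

The money multiplier is m = (1 + c) / (rr + c) = (1 + 0.172) / (0.257 + 0.172) ≈ 2.73193.
ΔMB = ΔM / m = (+6790) / 2.73193 ≈ 2485.4224 million.

ƒ2485 million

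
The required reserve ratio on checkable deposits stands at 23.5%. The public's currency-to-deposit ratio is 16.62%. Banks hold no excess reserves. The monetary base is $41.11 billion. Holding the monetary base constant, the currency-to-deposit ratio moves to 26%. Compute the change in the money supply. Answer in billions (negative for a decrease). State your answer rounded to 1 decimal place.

-14.9 billion

Initially m₁ = (1 + 0.1662) / (0.235 + 0.1662) ≈ 2.9068, so M₁ = 2.9068 × 41.11 ≈ 119.4985 billion.
After the change m₂ = (1 + 0.26) / (0.235 + 0.26) ≈ 2.5455, so M₂ = 2.5455 × 41.11 ≈ 104.6455 billion.
ΔM = M₂ − M₁ = 104.6455 − 119.4985 = -14.853 billion.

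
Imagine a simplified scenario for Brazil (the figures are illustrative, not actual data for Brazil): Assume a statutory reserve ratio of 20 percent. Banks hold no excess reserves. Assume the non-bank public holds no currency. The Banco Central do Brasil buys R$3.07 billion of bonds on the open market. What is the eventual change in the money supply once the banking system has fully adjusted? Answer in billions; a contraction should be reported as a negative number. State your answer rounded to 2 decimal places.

R$15.35 billion

The simple money multiplier is m = 1/rr = 1/0.2 = 5.
An open-market purchase increases the monetary base by 3.07 billion, so ΔM = m × ΔMB = 5 × 3.07 = 15.35 billion.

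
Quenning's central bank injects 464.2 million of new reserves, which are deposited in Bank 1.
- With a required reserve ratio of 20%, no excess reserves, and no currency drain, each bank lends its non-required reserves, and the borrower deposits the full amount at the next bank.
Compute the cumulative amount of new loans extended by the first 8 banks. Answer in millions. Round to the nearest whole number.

Bank i lends (1 − rr)^i of the original deposit: Bank 1 lends 464.2·0.8000 = 371.3600, Bank 2 lends 464.2·0.8000² = 297.0880, and so on.
Summing a geometric series: total = 464.2·[0.8000·(1 − 0.8000^8) / (1 − 0.8000)] ≈ 1545.2807 million.

1545 million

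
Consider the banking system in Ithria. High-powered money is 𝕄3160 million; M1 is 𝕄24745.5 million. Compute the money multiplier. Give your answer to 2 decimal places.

The money multiplier is m = M / MB = 24745.5 / 3160 ≈ 7.83085.

7.83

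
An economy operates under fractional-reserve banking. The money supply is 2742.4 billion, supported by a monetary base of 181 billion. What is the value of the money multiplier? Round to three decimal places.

15.151

The money multiplier is m = M / MB = 2742.4 / 181 ≈ 15.15138.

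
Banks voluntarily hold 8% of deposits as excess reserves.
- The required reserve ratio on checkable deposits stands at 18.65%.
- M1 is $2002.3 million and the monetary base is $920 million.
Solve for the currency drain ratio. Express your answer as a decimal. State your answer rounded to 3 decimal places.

Using m = M/MB = 2002.3/920 ≈ 2.176413. From m = (1 + c)/(c + rr + e), rearranging gives 1 + c = m·(c + rr + e), so c·(1 − m) = m·(rr + e) − 1.
Hence c = [m·(rr + e) − 1]/(1 − m) = [2.176413 × (0.1865 + 0.08) − 1] / (1 − 2.176413) ≈ 0.357006.

0.357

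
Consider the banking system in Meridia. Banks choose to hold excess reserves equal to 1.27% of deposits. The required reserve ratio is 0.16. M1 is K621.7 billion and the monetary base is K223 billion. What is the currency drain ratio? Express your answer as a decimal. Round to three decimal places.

0.290

Using m = M/MB = 621.7/223 ≈ 2.787892. From m = (1 + c)/(c + rr + e), rearranging gives 1 + c = m·(c + rr + e), so c·(1 − m) = m·(rr + e) − 1.
Hence c = [m·(rr + e) − 1]/(1 − m) = [2.787892 × (0.16 + 0.0127) − 1] / (1 − 2.787892) ≈ 0.290024.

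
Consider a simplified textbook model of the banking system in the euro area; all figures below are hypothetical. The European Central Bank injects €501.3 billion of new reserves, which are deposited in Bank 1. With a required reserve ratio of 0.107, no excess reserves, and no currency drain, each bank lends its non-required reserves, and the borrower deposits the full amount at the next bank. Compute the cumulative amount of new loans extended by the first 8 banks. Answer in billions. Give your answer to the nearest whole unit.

Bank i lends (1 − rr)^i of the original deposit: Bank 1 lends 501.3·0.8930 = 447.6609, Bank 2 lends 501.3·0.8930² ≈ 399.7612, and so on.
Summing a geometric series: total = 501.3·[0.8930·(1 − 0.8930^8) / (1 − 0.8930)] ≈ 2491.8375 billion.

€2492 billion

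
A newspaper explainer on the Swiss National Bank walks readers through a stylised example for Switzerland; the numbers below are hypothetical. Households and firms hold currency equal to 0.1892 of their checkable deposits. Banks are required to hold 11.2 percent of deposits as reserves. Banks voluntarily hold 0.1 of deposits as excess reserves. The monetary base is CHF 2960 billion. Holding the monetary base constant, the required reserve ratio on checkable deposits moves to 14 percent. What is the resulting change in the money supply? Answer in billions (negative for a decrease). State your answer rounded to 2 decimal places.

-572.38 billion

Initially m₁ = (1 + 0.1892) / (0.112 + 0.1 + 0.1892) ≈ 2.9641077, so M₁ = 2.9641077 × 2960 ≈ 8773.7588 billion.
After the change m₂ = (1 + 0.1892) / (0.14 + 0.1 + 0.1892) ≈ 2.7707363, so M₂ = 2.7707363 × 2960 ≈ 8201.3794 billion.
ΔM = M₂ − M₁ = 8201.3794 − 8773.7588 = -572.3794 billion.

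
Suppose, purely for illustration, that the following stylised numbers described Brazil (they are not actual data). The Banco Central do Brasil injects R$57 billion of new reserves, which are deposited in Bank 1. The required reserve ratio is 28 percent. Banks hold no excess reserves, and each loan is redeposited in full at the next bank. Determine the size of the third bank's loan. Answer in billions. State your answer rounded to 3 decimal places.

R$21.275 billion

Each bank lends a fraction (1 − rr) = 0.7200 of the deposit it receives, so Bank 3 receives 57·0.7200^2 and lends 57·0.7200^3 ≈ 21.2751 billion.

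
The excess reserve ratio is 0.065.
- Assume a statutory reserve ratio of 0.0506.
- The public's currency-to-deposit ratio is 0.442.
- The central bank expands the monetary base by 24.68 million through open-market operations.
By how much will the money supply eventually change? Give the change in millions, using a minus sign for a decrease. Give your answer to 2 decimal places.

The money multiplier is m = (1 + c) / (rr + e + c) = (1 + 0.442) / (0.0506 + 0.065 + 0.442) ≈ 2.58608.
The purchase adds 24.68 million of base, so ΔM = m × ΔMB = 2.58608 × (+24.68) ≈ 63.8245 million.

63.82 million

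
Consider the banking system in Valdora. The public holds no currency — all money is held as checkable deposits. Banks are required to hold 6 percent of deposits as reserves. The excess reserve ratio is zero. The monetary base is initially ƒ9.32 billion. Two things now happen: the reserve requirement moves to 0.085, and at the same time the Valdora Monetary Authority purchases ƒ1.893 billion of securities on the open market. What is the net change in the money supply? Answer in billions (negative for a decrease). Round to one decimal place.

-23.4 billion

Before: m₁ = 1 / (0.06) ≈ 16.6667, MB₁ = 9.32, so M₁ = 16.6667 × 9.32 ≈ 155.3336 billion.
After: m₂ = 1 / (0.085) ≈ 11.7647, MB₂ = 9.32 + 1.893 = 11.213, so M₂ = 11.7647 × 11.213 ≈ 131.9176 billion.
ΔM = M₂ − M₁ = 131.9176 − 155.3336 = -23.416 billion.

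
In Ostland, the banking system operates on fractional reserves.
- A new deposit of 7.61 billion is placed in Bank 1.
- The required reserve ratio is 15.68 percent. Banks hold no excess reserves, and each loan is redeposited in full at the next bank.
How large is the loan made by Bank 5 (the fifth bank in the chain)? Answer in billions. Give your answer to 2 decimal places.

3.24 billion

Each bank lends a fraction (1 − rr) = 0.8432 of the deposit it receives, so Bank 5 receives 7.61·0.8432^4 and lends 7.61·0.8432^5 ≈ 3.2437 billion.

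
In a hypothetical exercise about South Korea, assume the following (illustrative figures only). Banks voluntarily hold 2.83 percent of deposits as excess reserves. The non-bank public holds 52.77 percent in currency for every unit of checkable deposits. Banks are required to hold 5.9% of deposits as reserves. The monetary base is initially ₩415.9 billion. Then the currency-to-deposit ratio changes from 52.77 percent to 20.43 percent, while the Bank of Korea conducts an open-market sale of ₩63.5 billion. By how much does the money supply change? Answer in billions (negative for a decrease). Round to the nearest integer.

₩422 billion

Before: m₁ = (1 + 0.5277) / (0.059 + 0.0283 + 0.5277) ≈ 2.4841, MB₁ = 415.9, so M₁ = 2.4841 × 415.9 ≈ 1033.1372 billion.
After: m₂ = (1 + 0.2043) / (0.059 + 0.0283 + 0.2043) ≈ 4.13, MB₂ = 415.9 − 63.5 = 352.4, so M₂ = 4.13 × 352.4 = 1455.412 billion.
ΔM = M₂ − M₁ = 1455.412 − 1033.1372 = 422.2748 billion.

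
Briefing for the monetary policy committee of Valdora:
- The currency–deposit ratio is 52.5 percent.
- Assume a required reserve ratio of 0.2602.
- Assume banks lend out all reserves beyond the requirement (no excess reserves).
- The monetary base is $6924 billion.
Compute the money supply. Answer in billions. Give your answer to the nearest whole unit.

$13448 billion

The money multiplier is m = (1 + c) / (rr + c) = (1 + 0.525) / (0.2602 + 0.525) ≈ 1.94218.
So M = m × MB = 1.94218 × 6924 ≈ 13447.6543 billion.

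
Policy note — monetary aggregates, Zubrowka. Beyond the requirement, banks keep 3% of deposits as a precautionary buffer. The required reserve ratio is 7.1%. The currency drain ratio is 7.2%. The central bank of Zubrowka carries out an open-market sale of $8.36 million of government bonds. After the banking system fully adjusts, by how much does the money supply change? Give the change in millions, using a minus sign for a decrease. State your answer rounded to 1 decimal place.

The money multiplier is m = (1 + c) / (rr + e + c) = (1 + 0.072) / (0.071 + 0.03 + 0.072) ≈ 6.1965.
The sale removes 8.36 million of base, so ΔM = m × ΔMB = 6.1965 × (−8.36) ≈ -51.8027 million.

-51.8 million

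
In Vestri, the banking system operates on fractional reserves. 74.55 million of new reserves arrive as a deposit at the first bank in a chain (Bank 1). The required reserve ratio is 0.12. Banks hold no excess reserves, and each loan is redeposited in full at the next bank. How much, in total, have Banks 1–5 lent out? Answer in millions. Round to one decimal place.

Bank i lends (1 − rr)^i of the original deposit: Bank 1 lends 74.55·0.8800 = 65.6040, Bank 2 lends 74.55·0.8800² ≈ 57.7315, and so on.
Summing a geometric series: total = 74.55·[0.8800·(1 − 0.8800^5) / (1 − 0.8800)] ≈ 258.1890 million.

258.2 million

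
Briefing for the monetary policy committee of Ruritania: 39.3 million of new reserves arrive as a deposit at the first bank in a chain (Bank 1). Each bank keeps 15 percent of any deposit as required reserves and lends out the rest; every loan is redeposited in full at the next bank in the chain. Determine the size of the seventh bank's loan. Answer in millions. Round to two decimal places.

12.60 million

Each bank lends a fraction (1 − rr) = 0.8500 of the deposit it receives, so Bank 7 receives 39.3·0.8500^6 and lends 39.3·0.8500^7 ≈ 12.5987 million.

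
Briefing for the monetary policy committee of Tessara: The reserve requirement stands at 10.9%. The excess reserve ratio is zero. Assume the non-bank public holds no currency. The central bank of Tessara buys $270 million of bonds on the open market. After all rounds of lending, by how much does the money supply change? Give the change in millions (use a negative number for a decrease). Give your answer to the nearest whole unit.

The simple money multiplier is m = 1/rr = 1/0.109 ≈ 9.1743.
An open-market purchase increases the monetary base by 270 million, so ΔM = m × ΔMB = 9.1743 × 270 = 2477.061 million.

$2477 million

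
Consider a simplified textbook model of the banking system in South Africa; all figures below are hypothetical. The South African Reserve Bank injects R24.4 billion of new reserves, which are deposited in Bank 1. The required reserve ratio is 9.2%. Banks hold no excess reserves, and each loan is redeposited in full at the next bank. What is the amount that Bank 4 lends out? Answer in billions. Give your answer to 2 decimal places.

R16.59 billion

Each bank lends a fraction (1 − rr) = 0.9080 of the deposit it receives, so Bank 4 receives 24.4·0.9080^3 and lends 24.4·0.9080^4 ≈ 16.5857 billion.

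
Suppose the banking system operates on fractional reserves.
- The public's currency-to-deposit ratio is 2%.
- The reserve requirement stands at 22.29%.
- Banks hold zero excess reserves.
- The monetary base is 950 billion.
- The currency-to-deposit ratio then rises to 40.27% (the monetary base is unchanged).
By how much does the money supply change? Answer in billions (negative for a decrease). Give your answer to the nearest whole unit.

-1859 billion

Initially m₁ = (1 + 0.02) / (0.2229 + 0.02) ≈ 4.1993, so M₁ = 4.1993 × 950 = 3989.335 billion.
After the change m₂ = (1 + 0.4027) / (0.2229 + 0.4027) ≈ 2.2422, so M₂ = 2.2422 × 950 = 2130.09 billion.
ΔM = M₂ − M₁ = 2130.09 − 3989.335 = -1859.245 billion.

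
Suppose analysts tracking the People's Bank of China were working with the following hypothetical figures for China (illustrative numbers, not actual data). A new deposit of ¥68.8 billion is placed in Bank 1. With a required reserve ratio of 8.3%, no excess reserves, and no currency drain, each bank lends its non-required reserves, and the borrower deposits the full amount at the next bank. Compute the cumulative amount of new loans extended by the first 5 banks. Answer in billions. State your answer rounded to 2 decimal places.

¥267.25 billion

Bank i lends (1 − rr)^i of the original deposit: Bank 1 lends 68.8·0.9170 = 63.0896, Bank 2 lends 68.8·0.9170² ≈ 57.8532, and so on.
Summing a geometric series: total = 68.8·[0.9170·(1 − 0.9170^5) / (1 − 0.9170)] ≈ 267.2525 billion.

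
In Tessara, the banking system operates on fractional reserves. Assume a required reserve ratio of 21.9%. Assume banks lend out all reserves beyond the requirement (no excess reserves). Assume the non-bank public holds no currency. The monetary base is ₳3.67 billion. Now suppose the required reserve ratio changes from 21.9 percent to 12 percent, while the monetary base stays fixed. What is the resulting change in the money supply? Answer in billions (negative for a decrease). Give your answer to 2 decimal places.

₳13.83 billion

Initially m₁ = 1 / (0.219) ≈ 4.5662, so M₁ = 4.5662 × 3.67 ≈ 16.758 billion.
After the change m₂ = 1 / (0.12) ≈ 8.3333, so M₂ = 8.3333 × 3.67 ≈ 30.5832 billion.
ΔM = M₂ − M₁ = 30.5832 − 16.758 = 13.8252 billion.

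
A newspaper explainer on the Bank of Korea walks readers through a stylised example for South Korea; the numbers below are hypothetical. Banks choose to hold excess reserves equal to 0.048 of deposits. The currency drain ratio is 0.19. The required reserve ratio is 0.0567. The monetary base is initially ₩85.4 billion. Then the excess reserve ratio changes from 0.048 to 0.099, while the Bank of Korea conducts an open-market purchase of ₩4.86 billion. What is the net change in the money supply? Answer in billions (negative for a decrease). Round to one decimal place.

Before: m₁ = (1 + 0.19) / (0.0567 + 0.048 + 0.19) ≈ 4.0380, MB₁ = 85.4, so M₁ = 4.0380 × 85.4 = 344.8452 billion.
After: m₂ = (1 + 0.19) / (0.0567 + 0.099 + 0.19) ≈ 3.4423, MB₂ = 85.4 + 4.86 = 90.26, so M₂ = 3.4423 × 90.26 ≈ 310.702 billion.
ΔM = M₂ − M₁ = 310.702 − 344.8452 = -34.1432 billion.

-34.1 billion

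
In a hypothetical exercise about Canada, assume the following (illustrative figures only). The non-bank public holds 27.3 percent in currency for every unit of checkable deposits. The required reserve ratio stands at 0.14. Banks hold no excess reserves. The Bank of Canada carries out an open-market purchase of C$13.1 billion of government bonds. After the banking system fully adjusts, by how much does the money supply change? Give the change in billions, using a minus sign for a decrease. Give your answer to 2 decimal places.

The money multiplier is m = (1 + c) / (rr + c) = (1 + 0.273) / (0.14 + 0.273) ≈ 3.08232.
The purchase adds 13.1 billion of base, so ΔM = m × ΔMB = 3.08232 × (+13.1) ≈ 40.3784 billion.

C$40.38 billion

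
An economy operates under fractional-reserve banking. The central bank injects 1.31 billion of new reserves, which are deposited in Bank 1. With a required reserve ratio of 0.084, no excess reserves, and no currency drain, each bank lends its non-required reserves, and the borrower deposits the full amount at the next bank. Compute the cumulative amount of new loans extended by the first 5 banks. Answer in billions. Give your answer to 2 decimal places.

Bank i lends (1 − rr)^i of the original deposit: Bank 1 lends 1.31·0.9160 ≈ 1.2000, Bank 2 lends 1.31·0.9160² ≈ 1.0992, and so on.
Summing a geometric series: total = 1.31·[0.9160·(1 − 0.9160^5) / (1 − 0.9160)] ≈ 5.0730 billion.

5.07 billion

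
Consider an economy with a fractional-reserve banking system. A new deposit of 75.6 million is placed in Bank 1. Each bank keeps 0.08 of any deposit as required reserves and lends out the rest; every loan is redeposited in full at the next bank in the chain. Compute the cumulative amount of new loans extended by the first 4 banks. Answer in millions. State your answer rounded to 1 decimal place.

246.6 million

Bank i lends (1 − rr)^i of the original deposit: Bank 1 lends 75.6·0.9200 = 69.5520, Bank 2 lends 75.6·0.9200² ≈ 63.9878, and so on.
Summing a geometric series: total = 75.6·[0.9200·(1 − 0.9200^4) / (1 − 0.9200)] ≈ 246.5680 million.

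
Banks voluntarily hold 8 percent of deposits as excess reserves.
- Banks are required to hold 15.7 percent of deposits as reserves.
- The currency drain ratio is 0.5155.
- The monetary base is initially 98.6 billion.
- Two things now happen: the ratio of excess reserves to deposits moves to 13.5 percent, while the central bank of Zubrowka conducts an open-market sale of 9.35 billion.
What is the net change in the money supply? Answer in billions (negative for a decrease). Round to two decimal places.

-31.07 billion

Before: m₁ = (1 + 0.5155) / (0.157 + 0.08 + 0.5155) ≈ 2.01395, MB₁ = 98.6, so M₁ = 2.01395 × 98.6 ≈ 198.5755 billion.
After: m₂ = (1 + 0.5155) / (0.157 + 0.135 + 0.5155) ≈ 1.87678, MB₂ = 98.6 − 9.35 = 89.25, so M₂ = 1.87678 × 89.25 ≈ 167.5026 billion.
ΔM = M₂ − M₁ = 167.5026 − 198.5755 = -31.0729 billion.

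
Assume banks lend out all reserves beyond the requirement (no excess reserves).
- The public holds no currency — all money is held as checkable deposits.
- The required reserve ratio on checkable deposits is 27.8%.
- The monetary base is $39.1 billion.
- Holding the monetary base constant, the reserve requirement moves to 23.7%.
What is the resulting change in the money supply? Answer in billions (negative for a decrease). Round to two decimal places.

$24.33 billion

Initially m₁ = 1 / (0.278) ≈ 3.59712, so M₁ = 3.59712 × 39.1 ≈ 140.6474 billion.
After the change m₂ = 1 / (0.237) ≈ 4.21941, so M₂ = 4.21941 × 39.1 ≈ 164.9789 billion.
ΔM = M₂ − M₁ = 164.9789 − 140.6474 = 24.3315 billion.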